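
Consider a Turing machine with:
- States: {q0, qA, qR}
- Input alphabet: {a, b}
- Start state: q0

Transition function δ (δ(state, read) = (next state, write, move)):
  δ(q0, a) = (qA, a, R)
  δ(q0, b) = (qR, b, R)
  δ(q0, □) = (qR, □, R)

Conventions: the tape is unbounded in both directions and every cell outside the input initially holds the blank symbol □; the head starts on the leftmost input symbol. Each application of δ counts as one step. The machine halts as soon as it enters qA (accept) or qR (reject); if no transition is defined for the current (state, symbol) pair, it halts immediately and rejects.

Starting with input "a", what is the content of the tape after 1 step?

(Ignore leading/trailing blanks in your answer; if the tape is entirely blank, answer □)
Step 0: [q0]a (head at position 0)
Step 1: δ(q0, a) = (qA, a, R)  ⊢  a[qA]□ (head at position 1)
Tape after 1 step (ignoring surrounding blanks): a

Final answer: Tape: a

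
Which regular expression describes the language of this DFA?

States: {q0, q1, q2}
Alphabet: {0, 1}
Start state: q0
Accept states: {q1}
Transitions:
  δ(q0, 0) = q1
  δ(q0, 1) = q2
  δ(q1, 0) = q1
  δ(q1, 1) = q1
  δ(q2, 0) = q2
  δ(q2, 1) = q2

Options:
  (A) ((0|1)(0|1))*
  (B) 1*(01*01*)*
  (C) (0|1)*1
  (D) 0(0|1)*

Testing sample strings against the DFA:
  '00' -> accepted
  '1000' -> rejected
  '101' -> rejected
  '10010' -> rejected
Checking each option for a counterexample:
  (A) ((0|1)(0|1))*: ε is rejected by the DFA but matches the regex → eliminated
  (B) 1*(01*01*)*: ε is rejected by the DFA but matches the regex → eliminated
  (C) (0|1)*1: '0' is accepted by the DFA but does not match the regex → eliminated
  (D) 0(0|1)*: agrees with the DFA on all strings of length ≤ 4
Only (D) 0(0|1)* is consistent with the DFA.

Final answer: (D) 0(0|1)*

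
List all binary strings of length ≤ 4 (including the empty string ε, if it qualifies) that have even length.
Checking every binary string of length 0 to 4:
  Length 0: accepted: ε | rejected: (none)
  Length 1: accepted: (none) | rejected: 0, 1
  Length 2: accepted: 00, 01, 10, 11 | rejected: (none)
  Length 3: accepted: (none) | rejected: 000, 001, 010, 011, 100, 101, 110, 111
  Length 4: accepted: 0000, 0001, 0010, 0011, 0100, 0101, 0110, 0111, 1000, 1001, 1010, 1011, 1100, 1101, 1110, 1111 | rejected: (none)
Total: 21 string(s).

Final answer: ε, 00, 01, 10, 11, 0000, 0001, 0010, 0011, 0100, 0101, 0110, 0111, 1000, 1001, 1010, 1011, 1100, 1101, 1110, 1111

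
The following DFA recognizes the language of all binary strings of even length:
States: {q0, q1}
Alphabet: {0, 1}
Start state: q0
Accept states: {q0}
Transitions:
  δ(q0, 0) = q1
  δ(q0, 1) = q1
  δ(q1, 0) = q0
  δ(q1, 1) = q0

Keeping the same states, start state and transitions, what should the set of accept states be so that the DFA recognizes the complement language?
The DFA is complete (every state has a transition on every symbol), so the complement
is recognized by the same DFA with accepting and non-accepting states swapped.
Original accept states: {q0}
Complement accept states = All states - Original accept states
= {q0, q1} - {q0}
= {q1}
Complement language: strings of ODD length

Final answer: {q1}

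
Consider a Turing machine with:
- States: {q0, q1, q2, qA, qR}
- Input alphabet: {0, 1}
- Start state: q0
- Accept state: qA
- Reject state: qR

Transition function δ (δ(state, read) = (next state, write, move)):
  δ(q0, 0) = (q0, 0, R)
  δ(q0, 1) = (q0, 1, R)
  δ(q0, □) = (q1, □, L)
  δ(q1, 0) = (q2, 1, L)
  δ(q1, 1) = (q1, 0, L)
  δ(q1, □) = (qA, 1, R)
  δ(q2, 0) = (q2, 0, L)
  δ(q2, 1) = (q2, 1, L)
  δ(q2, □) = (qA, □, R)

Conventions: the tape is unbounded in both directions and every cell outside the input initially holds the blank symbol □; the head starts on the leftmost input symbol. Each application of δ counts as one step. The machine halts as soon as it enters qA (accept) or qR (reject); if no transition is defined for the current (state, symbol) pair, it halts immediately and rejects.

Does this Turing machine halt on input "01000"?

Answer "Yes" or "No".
Step 0: [q0]01000 (head at position 0)
Step 1: δ(q0, 0) = (q0, 0, R)  ⊢  0[q0]1000 (head at position 1)
Step 2: δ(q0, 1) = (q0, 1, R)  ⊢  01[q0]000 (head at position 2)
Step 3: δ(q0, 0) = (q0, 0, R)  ⊢  010[q0]00 (head at position 3)
Step 4: δ(q0, 0) = (q0, 0, R)  ⊢  0100[q0]0 (head at position 4)
Step 5: δ(q0, 0) = (q0, 0, R)  ⊢  01000[q0]□ (head at position 5)
Step 6: δ(q0, □) = (q1, □, L)  ⊢  0100[q1]0□ (head at position 4)
Step 7: δ(q1, 0) = (q2, 1, L)  ⊢  010[q2]01□ (head at position 3)
Step 8: δ(q2, 0) = (q2, 0, L)  ⊢  01[q2]001□ (head at position 2)
Step 9: δ(q2, 0) = (q2, 0, L)  ⊢  0[q2]1001□ (head at position 1)
Step 10: δ(q2, 1) = (q2, 1, L)  ⊢  [q2]01001□ (head at position 0)
Step 11: δ(q2, 0) = (q2, 0, L)  ⊢  [q2]□01001□ (head at position -1)
Step 12: δ(q2, □) = (qA, □, R)  ⊢  □[qA]01001□ (head at position 0)
The machine is in qA, so it halts and accepts.
It halts after 12 steps.

Final answer: Yes - halts after 12 steps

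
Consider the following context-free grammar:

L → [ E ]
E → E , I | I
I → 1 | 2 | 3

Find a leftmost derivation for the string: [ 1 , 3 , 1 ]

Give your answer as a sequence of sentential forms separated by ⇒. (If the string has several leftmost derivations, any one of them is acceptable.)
Start with L.
Step 1: the leftmost non-terminal is L; apply L → [ E ]:  [ E ]
Step 2: the leftmost non-terminal is E; apply E → E , I:  [ E , I ]
Step 3: the leftmost non-terminal is E; apply E → E , I:  [ E , I , I ]
Step 4: the leftmost non-terminal is E; apply E → I:  [ I , I , I ]
Step 5: the leftmost non-terminal is I; apply I → 1:  [ 1 , I , I ]
Step 6: the leftmost non-terminal is I; apply I → 3:  [ 1 , 3 , I ]
Step 7: the leftmost non-terminal is I; apply I → 1:  [ 1 , 3 , 1 ]

Final answer: L ⇒ [ E ] ⇒ [ E , I ] ⇒ [ E , I , I ] ⇒ [ I , I , I ] ⇒ [ 1 , I , I ] ⇒ [ 1 , 3 , I ] ⇒ [ 1 , 3 , 1 ]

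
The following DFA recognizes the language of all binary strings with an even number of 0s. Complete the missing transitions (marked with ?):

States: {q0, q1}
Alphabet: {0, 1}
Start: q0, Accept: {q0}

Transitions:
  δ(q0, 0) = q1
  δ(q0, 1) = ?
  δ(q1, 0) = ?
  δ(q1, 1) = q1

What each state remembers (consistent with the given transitions and accept states):
  q0: an even number of 0s has been read so far
  q1: an odd number of 0s has been read so far
Filling in the missing entries:
  δ(q0, 1): in q0 (an even number of 0s has been read so far), after reading 1 we have: an even number of 0s has been read so far → q0
  δ(q1, 0): in q1 (an odd number of 0s has been read so far), after reading 0 we have: an even number of 0s has been read so far → q0

Final answer: δ(q0, 1) = q0; δ(q1, 0) = q0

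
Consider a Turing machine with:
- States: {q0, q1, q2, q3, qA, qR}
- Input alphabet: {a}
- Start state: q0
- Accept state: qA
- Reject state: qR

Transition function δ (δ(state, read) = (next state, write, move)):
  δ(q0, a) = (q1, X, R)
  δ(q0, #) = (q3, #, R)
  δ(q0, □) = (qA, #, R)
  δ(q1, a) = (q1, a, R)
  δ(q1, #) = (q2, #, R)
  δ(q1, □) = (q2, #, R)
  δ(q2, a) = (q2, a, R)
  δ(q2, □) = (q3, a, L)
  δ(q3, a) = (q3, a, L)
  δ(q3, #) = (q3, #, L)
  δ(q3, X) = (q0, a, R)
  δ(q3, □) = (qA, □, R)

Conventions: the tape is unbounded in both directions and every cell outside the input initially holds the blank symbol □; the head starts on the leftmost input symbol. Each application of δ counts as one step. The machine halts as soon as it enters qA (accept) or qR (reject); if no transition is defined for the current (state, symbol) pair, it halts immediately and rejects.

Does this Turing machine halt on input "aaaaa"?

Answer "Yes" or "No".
Trace (configuration after each step, as tape_left[state]tape_right with head position):
Step 0: [q0]aaaaa (head at position 0)
Step 1: X[q1]aaaa (head 1)
Step 2: Xa[q1]aaa (head 2)
Step 3: Xaa[q1]aa (head 3)
Step 4: Xaaa[q1]a (head 4)
Step 5: Xaaaa[q1]□ (head 5)
Step 6: Xaaaa#[q2]□ (head 6)
Step 7: Xaaaa[q3]#a (head 5)
Step 8: Xaaa[q3]a#a (head 4)
Step 9: Xaa[q3]aa#a (head 3)
Step 10: Xa[q3]aaa#a (head 2)
Step 11: X[q3]aaaa#a (head 1)
Step 12: [q3]Xaaaa#a (head 0)
Step 13: a[q0]aaaa#a (head 1)
Step 14: aX[q1]aaa#a (head 2)
Step 15: aXa[q1]aa#a (head 3)
Step 16: aXaa[q1]a#a (head 4)
Step 17: aXaaa[q1]#a (head 5)
Step 18: aXaaa#[q2]a (head 6)
Step 19: aXaaa#a[q2]□ (head 7)
Step 20: aXaaa#[q3]aa (head 6)
Step 21: aXaaa[q3]#aa (head 5)
Step 22: aXaa[q3]a#aa (head 4)
Step 23: aXa[q3]aa#aa (head 3)
Step 24: aX[q3]aaa#aa (head 2)
Step 25: a[q3]Xaaa#aa (head 1)
Step 26: aa[q0]aaa#aa (head 2)
Step 27: aaX[q1]aa#aa (head 3)
Step 28: aaXa[q1]a#aa (head 4)
Step 29: aaXaa[q1]#aa (head 5)
Step 30: aaXaa#[q2]aa (head 6)
Step 31: aaXaa#a[q2]a (head 7)
Step 32: aaXaa#aa[q2]□ (head 8)
Step 33: aaXaa#a[q3]aa (head 7)
Step 34: aaXaa#[q3]aaa (head 6)
Step 35: aaXaa[q3]#aaa (head 5)
Step 36: aaXa[q3]a#aaa (head 4)
Step 37: aaX[q3]aa#aaa (head 3)
Step 38: aa[q3]Xaa#aaa (head 2)
Step 39: aaa[q0]aa#aaa (head 3)
Step 40: aaaX[q1]a#aaa (head 4)
Step 41: aaaXa[q1]#aaa (head 5)
Step 42: aaaXa#[q2]aaa (head 6)
Step 43: aaaXa#a[q2]aa (head 7)
Step 44: aaaXa#aa[q2]a (head 8)
Step 45: aaaXa#aaa[q2]□ (head 9)
Step 46: aaaXa#aa[q3]aa (head 8)
Step 47: aaaXa#a[q3]aaa (head 7)
Step 48: aaaXa#[q3]aaaa (head 6)
Step 49: aaaXa[q3]#aaaa (head 5)
Step 50: aaaX[q3]a#aaaa (head 4)
Step 51: aaa[q3]Xa#aaaa (head 3)
Step 52: aaaa[q0]a#aaaa (head 4)
Step 53: aaaaX[q1]#aaaa (head 5)
Step 54: aaaaX#[q2]aaaa (head 6)
Step 55: aaaaX#a[q2]aaa (head 7)
Step 56: aaaaX#aa[q2]aa (head 8)
Step 57: aaaaX#aaa[q2]a (head 9)
Step 58: aaaaX#aaaa[q2]□ (head 10)
Step 59: aaaaX#aaa[q3]aa (head 9)
Step 60: aaaaX#aa[q3]aaa (head 8)
Step 61: aaaaX#a[q3]aaaa (head 7)
Step 62: aaaaX#[q3]aaaaa (head 6)
Step 63: aaaaX[q3]#aaaaa (head 5)
Step 64: aaaa[q3]X#aaaaa (head 4)
Step 65: aaaaa[q0]#aaaaa (head 5)
Step 66: aaaaa#[q3]aaaaa (head 6)
Step 67: aaaaa[q3]#aaaaa (head 5)
Step 68: aaaa[q3]a#aaaaa (head 4)
Step 69: aaa[q3]aa#aaaaa (head 3)
Step 70: aa[q3]aaa#aaaaa (head 2)
Step 71: a[q3]aaaa#aaaaa (head 1)
Step 72: [q3]aaaaa#aaaaa (head 0)
Step 73: [q3]□aaaaa#aaaaa (head -1)
Step 74: □[qA]aaaaa#aaaaa (head 0)
The machine is in qA, so it halts and accepts.
It halts after 74 steps.

Final answer: Yes - halts after 74 steps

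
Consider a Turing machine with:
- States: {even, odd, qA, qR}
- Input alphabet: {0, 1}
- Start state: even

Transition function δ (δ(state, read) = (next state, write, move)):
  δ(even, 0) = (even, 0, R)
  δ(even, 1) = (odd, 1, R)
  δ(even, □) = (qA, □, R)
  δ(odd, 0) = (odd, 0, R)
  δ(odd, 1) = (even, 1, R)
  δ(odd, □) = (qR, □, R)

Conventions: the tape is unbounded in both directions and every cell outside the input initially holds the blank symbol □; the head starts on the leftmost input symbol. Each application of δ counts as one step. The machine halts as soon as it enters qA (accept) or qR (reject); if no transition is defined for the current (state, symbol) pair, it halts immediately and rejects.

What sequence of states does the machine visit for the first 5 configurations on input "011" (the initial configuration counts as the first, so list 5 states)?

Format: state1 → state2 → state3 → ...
Step 0: [even]011 (head at position 0)
Step 1: δ(even, 0) = (even, 0, R)  ⊢  0[even]11 (head at position 1)
Step 2: δ(even, 1) = (odd, 1, R)  ⊢  01[odd]1 (head at position 2)
Step 3: δ(odd, 1) = (even, 1, R)  ⊢  011[even]□ (head at position 3)
Step 4: δ(even, □) = (qA, □, R)  ⊢  011□[qA]□ (head at position 4)
Reading off the states of these 5 configurations: even → even → odd → even → qA

Final answer: even → even → odd → even → qA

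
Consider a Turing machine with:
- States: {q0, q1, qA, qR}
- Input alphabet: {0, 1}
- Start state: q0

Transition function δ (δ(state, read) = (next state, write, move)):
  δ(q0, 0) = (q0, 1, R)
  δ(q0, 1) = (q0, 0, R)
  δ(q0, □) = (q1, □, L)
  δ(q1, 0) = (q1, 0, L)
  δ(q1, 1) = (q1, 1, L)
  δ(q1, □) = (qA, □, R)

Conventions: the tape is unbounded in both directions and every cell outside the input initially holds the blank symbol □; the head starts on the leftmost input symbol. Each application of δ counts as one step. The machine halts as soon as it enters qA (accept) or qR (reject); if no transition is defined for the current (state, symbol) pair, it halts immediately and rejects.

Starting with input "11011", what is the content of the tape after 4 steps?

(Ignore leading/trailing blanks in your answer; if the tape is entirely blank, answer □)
Step 0: [q0]11011 (head at position 0)
Step 1: δ(q0, 1) = (q0, 0, R)  ⊢  0[q0]1011 (head at position 1)
Step 2: δ(q0, 1) = (q0, 0, R)  ⊢  00[q0]011 (head at position 2)
Step 3: δ(q0, 0) = (q0, 1, R)  ⊢  001[q0]11 (head at position 3)
Step 4: δ(q0, 1) = (q0, 0, R)  ⊢  0010[q0]1 (head at position 4)
Tape after 4 steps (ignoring surrounding blanks): 00101

Final answer: Tape: 00101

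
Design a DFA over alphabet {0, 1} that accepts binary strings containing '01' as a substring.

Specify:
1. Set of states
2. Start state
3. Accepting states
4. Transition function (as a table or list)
One valid DFA (any DFA recognizing the same language is acceptable):
States: {q0, q1, q2}
Start: q0
Accepting: {q2}
Transitions (accepting states marked with *):
State | 0 | 1 | Accepting
-------------------------
q0    | q1 | q0 |  
q1    | q1 | q2 |  
q2    | q2 | q2 | *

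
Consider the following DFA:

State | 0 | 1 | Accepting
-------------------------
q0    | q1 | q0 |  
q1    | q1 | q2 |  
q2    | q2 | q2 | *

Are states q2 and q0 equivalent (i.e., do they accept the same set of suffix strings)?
Try the suffix ε (the empty string).
From q2: q2 — accepting.
From q0: q0 — not accepting.
The two states disagree on this suffix, so they are not equivalent.

Final answer: No. Distinguishing string: ε (the empty string) - accepted from q2 but not from q0.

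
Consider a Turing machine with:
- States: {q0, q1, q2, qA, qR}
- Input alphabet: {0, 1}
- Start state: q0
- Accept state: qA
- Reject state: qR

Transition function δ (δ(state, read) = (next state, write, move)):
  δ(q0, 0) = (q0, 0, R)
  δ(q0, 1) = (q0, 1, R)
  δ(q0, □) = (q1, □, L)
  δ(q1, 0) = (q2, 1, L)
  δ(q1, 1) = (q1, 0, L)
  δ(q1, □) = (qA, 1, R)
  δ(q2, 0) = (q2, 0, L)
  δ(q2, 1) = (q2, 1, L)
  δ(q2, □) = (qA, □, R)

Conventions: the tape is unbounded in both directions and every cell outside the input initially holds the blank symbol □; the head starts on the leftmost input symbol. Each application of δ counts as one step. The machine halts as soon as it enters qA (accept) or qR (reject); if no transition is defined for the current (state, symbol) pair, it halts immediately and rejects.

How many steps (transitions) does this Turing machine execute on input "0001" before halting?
Step 0: [q0]0001 (head at position 0)
Step 1: δ(q0, 0) = (q0, 0, R)  ⊢  0[q0]001 (head at position 1)
Step 2: δ(q0, 0) = (q0, 0, R)  ⊢  00[q0]01 (head at position 2)
Step 3: δ(q0, 0) = (q0, 0, R)  ⊢  000[q0]1 (head at position 3)
Step 4: δ(q0, 1) = (q0, 1, R)  ⊢  0001[q0]□ (head at position 4)
Step 5: δ(q0, □) = (q1, □, L)  ⊢  000[q1]1□ (head at position 3)
Step 6: δ(q1, 1) = (q1, 0, L)  ⊢  00[q1]00□ (head at position 2)
Step 7: δ(q1, 0) = (q2, 1, L)  ⊢  0[q2]010□ (head at position 1)
Step 8: δ(q2, 0) = (q2, 0, L)  ⊢  [q2]0010□ (head at position 0)
Step 9: δ(q2, 0) = (q2, 0, L)  ⊢  [q2]□0010□ (head at position -1)
Step 10: δ(q2, □) = (qA, □, R)  ⊢  □[qA]0010□ (head at position 0)
The machine is in qA, so it halts and accepts.
Number of transitions executed: 10.

Final answer: 10 steps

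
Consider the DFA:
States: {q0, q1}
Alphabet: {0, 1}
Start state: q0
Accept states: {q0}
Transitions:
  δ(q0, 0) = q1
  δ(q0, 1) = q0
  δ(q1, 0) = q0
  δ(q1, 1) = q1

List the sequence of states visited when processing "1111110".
Starting at q0
Read '1': q0 -> q0
Read '1': q0 -> q0
Read '1': q0 -> q0
Read '1': q0 -> q0
Read '1': q0 -> q0
Read '1': q0 -> q0
Read '0': q0 -> q1

Final answer: q0 -> q0 -> q0 -> q0 -> q0 -> q0 -> q0 -> q1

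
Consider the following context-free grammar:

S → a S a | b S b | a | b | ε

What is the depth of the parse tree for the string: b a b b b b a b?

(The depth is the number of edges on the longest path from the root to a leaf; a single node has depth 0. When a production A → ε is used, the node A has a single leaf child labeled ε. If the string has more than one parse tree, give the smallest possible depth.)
The string has even length 8, so its (unique) parse tree peels off matching outer symbols: S → b S b, S → a S a, S → b S b, S → b S b, and finally S → ε for the empty middle.
The S nodes are at depths 0..4; the ε leaf under the innermost S is at depth 5 (terminal leaves are at depths 1..4).
Depth = 5.

Final answer: 5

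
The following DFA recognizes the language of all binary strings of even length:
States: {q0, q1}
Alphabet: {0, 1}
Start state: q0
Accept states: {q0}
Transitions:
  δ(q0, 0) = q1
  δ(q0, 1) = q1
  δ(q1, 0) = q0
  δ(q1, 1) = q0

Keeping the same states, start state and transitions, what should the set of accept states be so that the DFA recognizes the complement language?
The DFA is complete (every state has a transition on every symbol), so the complement
is recognized by the same DFA with accepting and non-accepting states swapped.
Original accept states: {q0}
Complement accept states = All states - Original accept states
= {q0, q1} - {q0}
= {q1}
Complement language: strings of ODD length

Final answer: {q1}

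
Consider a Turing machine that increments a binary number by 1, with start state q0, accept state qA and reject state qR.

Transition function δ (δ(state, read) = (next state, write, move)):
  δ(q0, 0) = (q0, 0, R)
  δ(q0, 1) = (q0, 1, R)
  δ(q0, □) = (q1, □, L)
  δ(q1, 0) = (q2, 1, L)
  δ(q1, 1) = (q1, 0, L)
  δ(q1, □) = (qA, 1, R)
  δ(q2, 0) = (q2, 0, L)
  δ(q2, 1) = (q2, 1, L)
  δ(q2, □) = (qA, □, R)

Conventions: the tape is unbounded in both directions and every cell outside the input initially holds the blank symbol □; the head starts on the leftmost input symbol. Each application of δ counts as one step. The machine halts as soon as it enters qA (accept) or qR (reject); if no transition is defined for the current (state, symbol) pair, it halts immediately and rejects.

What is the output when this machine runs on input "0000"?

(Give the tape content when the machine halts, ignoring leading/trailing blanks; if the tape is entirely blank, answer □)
Step 0: [q0]0000 (head at position 0)
Step 1: δ(q0, 0) = (q0, 0, R)  ⊢  0[q0]000 (head at position 1)
Step 2: δ(q0, 0) = (q0, 0, R)  ⊢  00[q0]00 (head at position 2)
Step 3: δ(q0, 0) = (q0, 0, R)  ⊢  000[q0]0 (head at position 3)
Step 4: δ(q0, 0) = (q0, 0, R)  ⊢  0000[q0]□ (head at position 4)
Step 5: δ(q0, □) = (q1, □, L)  ⊢  000[q1]0□ (head at position 3)
Step 6: δ(q1, 0) = (q2, 1, L)  ⊢  00[q2]01□ (head at position 2)
Step 7: δ(q2, 0) = (q2, 0, L)  ⊢  0[q2]001□ (head at position 1)
Step 8: δ(q2, 0) = (q2, 0, L)  ⊢  [q2]0001□ (head at position 0)
Step 9: δ(q2, 0) = (q2, 0, L)  ⊢  [q2]□0001□ (head at position -1)
Step 10: δ(q2, □) = (qA, □, R)  ⊢  □[qA]0001□ (head at position 0)
The machine is in qA, so it halts and accepts.
Tape content when halted (ignoring surrounding blanks): 0001

Final answer: Output: 0001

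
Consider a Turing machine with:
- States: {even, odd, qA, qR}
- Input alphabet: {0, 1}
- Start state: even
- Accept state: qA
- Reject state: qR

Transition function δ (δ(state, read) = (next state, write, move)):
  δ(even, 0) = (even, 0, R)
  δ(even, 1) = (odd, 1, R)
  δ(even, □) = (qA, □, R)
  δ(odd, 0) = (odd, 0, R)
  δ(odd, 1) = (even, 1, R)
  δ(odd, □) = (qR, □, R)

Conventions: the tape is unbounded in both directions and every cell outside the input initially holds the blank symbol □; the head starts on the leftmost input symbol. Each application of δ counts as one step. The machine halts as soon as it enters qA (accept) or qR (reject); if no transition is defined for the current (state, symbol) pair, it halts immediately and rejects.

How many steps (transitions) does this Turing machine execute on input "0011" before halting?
Step 0: [even]0011 (head at position 0)
Step 1: δ(even, 0) = (even, 0, R)  ⊢  0[even]011 (head at position 1)
Step 2: δ(even, 0) = (even, 0, R)  ⊢  00[even]11 (head at position 2)
Step 3: δ(even, 1) = (odd, 1, R)  ⊢  001[odd]1 (head at position 3)
Step 4: δ(odd, 1) = (even, 1, R)  ⊢  0011[even]□ (head at position 4)
Step 5: δ(even, □) = (qA, □, R)  ⊢  0011□[qA]□ (head at position 5)
The machine is in qA, so it halts and accepts.
Number of transitions executed: 5.

Final answer: 5 steps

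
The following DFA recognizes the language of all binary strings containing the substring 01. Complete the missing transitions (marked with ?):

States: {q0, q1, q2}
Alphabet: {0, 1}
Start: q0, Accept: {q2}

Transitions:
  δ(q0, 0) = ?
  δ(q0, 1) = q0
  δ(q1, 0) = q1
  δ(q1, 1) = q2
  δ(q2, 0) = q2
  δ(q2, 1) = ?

What each state remembers (consistent with the given transitions and accept states):
  q0: 01 not seen yet and the last symbol was not 0
  q1: 01 not seen yet and the last symbol was 0
  q2: the substring 01 has already been seen
Filling in the missing entries:
  δ(q0, 0): in q0 (01 not seen yet and the last symbol was not 0), after reading 0 we have: 01 not seen yet and the last symbol was 0 → q1
  δ(q2, 1): in q2 (the substring 01 has already been seen), after reading 1 we have: the substring 01 has already been seen → q2

Final answer: δ(q0, 0) = q1; δ(q2, 1) = q2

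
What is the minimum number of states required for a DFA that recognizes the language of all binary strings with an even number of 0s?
Language: binary strings with an even number of 0s
Lower bound (Myhill–Nerode): the prefixes ε, 0 are pairwise distinguishable:
  ε vs 0: suffix ε distinguishes them (ε has zero 0s (accepted), 0 has one 0 (rejected))
So any DFA needs at least 2 states.
Upper bound: a DFA with 2 states exists (one state per class above).
Minimum states: 2

Final answer: 2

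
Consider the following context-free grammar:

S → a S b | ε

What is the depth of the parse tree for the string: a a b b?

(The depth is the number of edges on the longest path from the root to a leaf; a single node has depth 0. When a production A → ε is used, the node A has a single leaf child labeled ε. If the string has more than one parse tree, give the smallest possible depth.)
The only parse tree applies S → a S b 2 times (once per matching a…b pair) and then S → ε.
The S nodes sit at depths 0, 1, …, 2; the innermost S (depth 2) has the single child ε at depth 3.
The terminal leaves a, b are at depths 1..2, so the longest root-to-leaf path is S → S → … → S → ε with 3 edges.
Depth = 3.

Final answer: 3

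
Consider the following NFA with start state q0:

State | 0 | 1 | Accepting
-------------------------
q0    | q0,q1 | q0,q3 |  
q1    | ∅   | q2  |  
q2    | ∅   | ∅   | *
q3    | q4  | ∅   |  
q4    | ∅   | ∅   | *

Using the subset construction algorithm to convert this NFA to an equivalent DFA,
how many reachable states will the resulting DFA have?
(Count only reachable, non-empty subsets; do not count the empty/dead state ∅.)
Start subset: {q0}
{q0}: on 0 → {q0, q1}, on 1 → {q0, q3}
{q0, q1}: on 0 → {q0, q1}, on 1 → {q0, q2, q3}
{q0, q3}: on 0 → {q0, q1, q4}, on 1 → {q0, q3}
{q0, q2, q3}: on 0 → {q0, q1, q4}, on 1 → {q0, q3}
{q0, q1, q4}: on 0 → {q0, q1}, on 1 → {q0, q2, q3}
Reachable non-empty subsets: {q0}, {q0, q1}, {q0, q3}, {q0, q2, q3}, {q0, q1, q4} — 5 in total.

Final answer: 5 states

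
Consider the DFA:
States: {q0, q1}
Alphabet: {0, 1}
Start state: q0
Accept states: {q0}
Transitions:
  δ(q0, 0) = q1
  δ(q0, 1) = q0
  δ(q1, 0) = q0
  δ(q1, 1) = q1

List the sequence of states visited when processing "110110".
Starting at q0
Read '1': q0 -> q0
Read '1': q0 -> q0
Read '0': q0 -> q1
Read '1': q1 -> q1
Read '1': q1 -> q1
Read '0': q1 -> q0

Final answer: q0 -> q0 -> q0 -> q1 -> q1 -> q1 -> q0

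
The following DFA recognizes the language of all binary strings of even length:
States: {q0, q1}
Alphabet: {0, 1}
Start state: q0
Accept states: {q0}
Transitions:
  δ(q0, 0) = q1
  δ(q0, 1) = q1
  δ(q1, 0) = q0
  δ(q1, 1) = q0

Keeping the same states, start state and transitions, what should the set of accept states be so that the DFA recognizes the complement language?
The DFA is complete (every state has a transition on every symbol), so the complement
is recognized by the same DFA with accepting and non-accepting states swapped.
Original accept states: {q0}
Complement accept states = All states - Original accept states
= {q0, q1} - {q0}
= {q1}
Complement language: strings of ODD length

Final answer: {q1}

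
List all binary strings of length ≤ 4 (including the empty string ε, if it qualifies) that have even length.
Checking every binary string of length 0 to 4:
  Length 0: accepted: ε | rejected: (none)
  Length 1: accepted: (none) | rejected: 0, 1
  Length 2: accepted: 00, 01, 10, 11 | rejected: (none)
  Length 3: accepted: (none) | rejected: 000, 001, 010, 011, 100, 101, 110, 111
  Length 4: accepted: 0000, 0001, 0010, 0011, 0100, 0101, 0110, 0111, 1000, 1001, 1010, 1011, 1100, 1101, 1110, 1111 | rejected: (none)
Total: 21 string(s).

Final answer: ε, 00, 01, 10, 11, 0000, 0001, 0010, 0011, 0100, 0101, 0110, 0111, 1000, 1001, 1010, 1011, 1100, 1101, 1110, 1111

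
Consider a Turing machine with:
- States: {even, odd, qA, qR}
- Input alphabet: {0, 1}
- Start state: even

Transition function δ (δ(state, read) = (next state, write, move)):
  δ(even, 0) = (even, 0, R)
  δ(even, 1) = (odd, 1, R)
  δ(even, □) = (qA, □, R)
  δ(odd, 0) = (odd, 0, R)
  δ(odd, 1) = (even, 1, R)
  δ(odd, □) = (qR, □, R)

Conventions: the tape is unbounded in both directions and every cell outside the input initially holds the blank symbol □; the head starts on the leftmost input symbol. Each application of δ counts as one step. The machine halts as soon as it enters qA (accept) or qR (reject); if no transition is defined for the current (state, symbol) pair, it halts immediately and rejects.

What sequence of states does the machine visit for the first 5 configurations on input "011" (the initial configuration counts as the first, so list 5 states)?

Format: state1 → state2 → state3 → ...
Step 0: [even]011 (head at position 0)
Step 1: δ(even, 0) = (even, 0, R)  ⊢  0[even]11 (head at position 1)
Step 2: δ(even, 1) = (odd, 1, R)  ⊢  01[odd]1 (head at position 2)
Step 3: δ(odd, 1) = (even, 1, R)  ⊢  011[even]□ (head at position 3)
Step 4: δ(even, □) = (qA, □, R)  ⊢  011□[qA]□ (head at position 4)
Reading off the states of these 5 configurations: even → even → odd → even → qA

Final answer: even → even → odd → even → qA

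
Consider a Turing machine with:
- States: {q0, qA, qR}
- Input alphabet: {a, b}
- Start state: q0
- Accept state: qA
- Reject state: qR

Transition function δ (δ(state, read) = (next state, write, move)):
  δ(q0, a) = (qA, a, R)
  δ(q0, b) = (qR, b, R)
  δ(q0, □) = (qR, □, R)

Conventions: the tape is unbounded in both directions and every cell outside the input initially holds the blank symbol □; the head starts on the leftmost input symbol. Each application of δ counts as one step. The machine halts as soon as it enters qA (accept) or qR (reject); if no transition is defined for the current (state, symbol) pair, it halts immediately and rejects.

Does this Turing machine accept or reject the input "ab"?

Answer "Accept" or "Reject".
Step 0: [q0]ab (head at position 0)
Step 1: δ(q0, a) = (qA, a, R)  ⊢  a[qA]b (head at position 1)
The machine is in qA, so it halts and accepts.

Final answer: Accept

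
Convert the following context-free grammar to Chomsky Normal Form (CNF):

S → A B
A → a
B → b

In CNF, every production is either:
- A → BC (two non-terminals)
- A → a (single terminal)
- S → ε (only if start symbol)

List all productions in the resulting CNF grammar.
The grammar has no ε-productions or unit productions to eliminate.
S → A B is already in CNF (two non-terminals) – keep it.
A → a is already in CNF (single terminal) – keep it.
B → b is already in CNF (single terminal) – keep it.
Resulting CNF grammar (3 productions): A → a; B → b; S → A B

Final answer: A → a; B → b; S → A B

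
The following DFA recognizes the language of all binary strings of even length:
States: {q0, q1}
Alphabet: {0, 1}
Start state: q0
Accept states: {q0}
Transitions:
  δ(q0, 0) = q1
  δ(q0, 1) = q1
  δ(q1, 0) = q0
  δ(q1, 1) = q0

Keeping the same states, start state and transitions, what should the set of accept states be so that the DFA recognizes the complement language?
The DFA is complete (every state has a transition on every symbol), so the complement
is recognized by the same DFA with accepting and non-accepting states swapped.
Original accept states: {q0}
Complement accept states = All states - Original accept states
= {q0, q1} - {q0}
= {q1}
Complement language: strings of ODD length

Final answer: {q1}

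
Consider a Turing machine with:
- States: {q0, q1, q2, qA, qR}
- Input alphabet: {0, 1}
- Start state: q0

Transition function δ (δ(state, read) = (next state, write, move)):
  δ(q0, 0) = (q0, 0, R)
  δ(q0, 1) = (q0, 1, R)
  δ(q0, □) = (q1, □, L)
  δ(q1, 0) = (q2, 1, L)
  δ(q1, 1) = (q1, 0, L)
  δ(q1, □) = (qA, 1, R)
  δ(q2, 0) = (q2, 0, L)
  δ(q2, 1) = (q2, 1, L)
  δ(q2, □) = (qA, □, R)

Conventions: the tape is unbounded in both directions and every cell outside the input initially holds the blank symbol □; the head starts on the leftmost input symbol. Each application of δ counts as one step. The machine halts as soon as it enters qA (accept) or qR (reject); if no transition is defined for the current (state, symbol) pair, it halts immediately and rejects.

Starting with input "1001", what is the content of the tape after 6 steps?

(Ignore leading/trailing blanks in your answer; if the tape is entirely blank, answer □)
Step 0: [q0]1001 (head at position 0)
Step 1: δ(q0, 1) = (q0, 1, R)  ⊢  1[q0]001 (head at position 1)
Step 2: δ(q0, 0) = (q0, 0, R)  ⊢  10[q0]01 (head at position 2)
Step 3: δ(q0, 0) = (q0, 0, R)  ⊢  100[q0]1 (head at position 3)
Step 4: δ(q0, 1) = (q0, 1, R)  ⊢  1001[q0]□ (head at position 4)
Step 5: δ(q0, □) = (q1, □, L)  ⊢  100[q1]1□ (head at position 3)
Step 6: δ(q1, 1) = (q1, 0, L)  ⊢  10[q1]00□ (head at position 2)
Tape after 6 steps (ignoring surrounding blanks): 1000

Final answer: Tape: 1000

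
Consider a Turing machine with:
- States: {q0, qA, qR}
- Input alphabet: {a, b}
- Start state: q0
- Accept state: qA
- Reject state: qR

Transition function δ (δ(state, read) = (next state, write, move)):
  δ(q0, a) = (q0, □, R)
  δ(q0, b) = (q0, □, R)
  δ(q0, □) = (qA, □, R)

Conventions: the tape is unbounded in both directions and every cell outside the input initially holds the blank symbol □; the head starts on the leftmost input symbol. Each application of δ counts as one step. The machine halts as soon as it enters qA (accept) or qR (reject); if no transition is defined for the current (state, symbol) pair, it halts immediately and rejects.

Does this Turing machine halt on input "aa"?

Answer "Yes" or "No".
Step 0: [q0]aa (head at position 0)
Step 1: δ(q0, a) = (q0, □, R)  ⊢  □[q0]a (head at position 1)
Step 2: δ(q0, a) = (q0, □, R)  ⊢  □□[q0]□ (head at position 2)
Step 3: δ(q0, □) = (qA, □, R)  ⊢  □□□[qA]□ (head at position 3)
The machine is in qA, so it halts and accepts.
It halts after 3 steps.

Final answer: Yes - halts after 3 steps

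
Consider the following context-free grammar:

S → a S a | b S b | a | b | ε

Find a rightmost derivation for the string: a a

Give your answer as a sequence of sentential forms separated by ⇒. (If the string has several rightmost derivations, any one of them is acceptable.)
Start with S.
Step 1: the rightmost non-terminal is S; apply S → a S a:  a S a
Step 2: the rightmost non-terminal is S; apply S → ε:  a a

Final answer: S ⇒ a S a ⇒ a a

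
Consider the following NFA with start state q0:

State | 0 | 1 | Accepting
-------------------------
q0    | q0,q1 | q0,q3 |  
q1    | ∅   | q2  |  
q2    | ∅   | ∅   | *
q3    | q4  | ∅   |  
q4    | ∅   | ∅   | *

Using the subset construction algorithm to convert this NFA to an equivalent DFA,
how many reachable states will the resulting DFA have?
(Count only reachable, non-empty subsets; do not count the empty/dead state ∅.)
Start subset: {q0}
{q0}: on 0 → {q0, q1}, on 1 → {q0, q3}
{q0, q1}: on 0 → {q0, q1}, on 1 → {q0, q2, q3}
{q0, q3}: on 0 → {q0, q1, q4}, on 1 → {q0, q3}
{q0, q2, q3}: on 0 → {q0, q1, q4}, on 1 → {q0, q3}
{q0, q1, q4}: on 0 → {q0, q1}, on 1 → {q0, q2, q3}
Reachable non-empty subsets: {q0}, {q0, q1}, {q0, q3}, {q0, q2, q3}, {q0, q1, q4} — 5 in total.

Final answer: 5 states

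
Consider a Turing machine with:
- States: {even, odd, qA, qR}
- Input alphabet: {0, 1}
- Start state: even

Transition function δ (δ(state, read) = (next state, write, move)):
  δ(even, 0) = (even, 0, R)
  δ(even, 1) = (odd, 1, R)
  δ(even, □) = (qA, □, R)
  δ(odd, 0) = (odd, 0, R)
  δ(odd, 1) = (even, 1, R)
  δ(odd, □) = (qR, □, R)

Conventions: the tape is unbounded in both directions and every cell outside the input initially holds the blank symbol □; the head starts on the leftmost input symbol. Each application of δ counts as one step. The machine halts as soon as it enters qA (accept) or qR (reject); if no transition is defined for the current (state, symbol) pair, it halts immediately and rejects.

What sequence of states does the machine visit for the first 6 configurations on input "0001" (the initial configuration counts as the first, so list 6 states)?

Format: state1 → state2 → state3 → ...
Step 0: [even]0001 (head at position 0)
Step 1: δ(even, 0) = (even, 0, R)  ⊢  0[even]001 (head at position 1)
Step 2: δ(even, 0) = (even, 0, R)  ⊢  00[even]01 (head at position 2)
Step 3: δ(even, 0) = (even, 0, R)  ⊢  000[even]1 (head at position 3)
Step 4: δ(even, 1) = (odd, 1, R)  ⊢  0001[odd]□ (head at position 4)
Step 5: δ(odd, □) = (qR, □, R)  ⊢  0001□[qR]□ (head at position 5)
Reading off the states of these 6 configurations: even → even → even → even → odd → qR

Final answer: even → even → even → even → odd → qR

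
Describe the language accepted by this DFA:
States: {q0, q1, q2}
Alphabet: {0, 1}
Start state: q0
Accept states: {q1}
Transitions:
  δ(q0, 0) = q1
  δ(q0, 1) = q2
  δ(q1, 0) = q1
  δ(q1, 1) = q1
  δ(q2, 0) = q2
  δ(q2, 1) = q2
Analyzing the DFA structure:
Start state: q0
Accept states: {q1}
Interpreting what each state remembers (checking against the transitions):
  q0: nothing has been read yet
  q1: the first symbol was 0
  q2: the first symbol was 1 (trap state)
  δ(q0, 0): in q0 (nothing has been read yet), after reading 0 we have: the first symbol was 0 → q1
  δ(q0, 1): in q0 (nothing has been read yet), after reading 1 we have: the first symbol was 1 (trap state) → q2
  δ(q1, 0): in q1 (the first symbol was 0), after reading 0 we have: the first symbol was 0 → q1
  δ(q1, 1): in q1 (the first symbol was 0), after reading 1 we have: the first symbol was 0 → q1
  δ(q2, 0): in q2 (the first symbol was 1 (trap state)), after reading 0 we have: the first symbol was 1 (trap state) → q2
  δ(q2, 1): in q2 (the first symbol was 1 (trap state)), after reading 1 we have: the first symbol was 1 (trap state) → q2
A string is accepted iff it ends in {q1}, i.e. the first symbol was 0.
Language: All binary strings starting with 0

Final answer: All binary strings starting with 0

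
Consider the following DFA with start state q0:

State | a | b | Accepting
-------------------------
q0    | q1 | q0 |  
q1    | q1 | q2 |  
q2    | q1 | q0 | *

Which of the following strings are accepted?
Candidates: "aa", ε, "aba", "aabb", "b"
"aa": q0 → q1 → q1; q1 is not accepting → rejected
ε: q0; q0 is not accepting → rejected
"aba": q0 → q1 → q2 → q1; q1 is not accepting → rejected
"aabb": q0 → q1 → q1 → q2 → q0; q0 is not accepting → rejected
"b": q0 → q0; q0 is not accepting → rejected

Final answer: None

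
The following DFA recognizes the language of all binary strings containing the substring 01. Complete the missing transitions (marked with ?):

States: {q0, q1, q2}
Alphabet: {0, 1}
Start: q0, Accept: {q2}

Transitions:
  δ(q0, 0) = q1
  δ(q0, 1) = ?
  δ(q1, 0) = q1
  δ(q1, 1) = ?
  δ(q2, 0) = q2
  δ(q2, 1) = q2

What each state remembers (consistent with the given transitions and accept states):
  q0: 01 not seen yet and the last symbol was not 0
  q1: 01 not seen yet and the last symbol was 0
  q2: the substring 01 has already been seen
Filling in the missing entries:
  δ(q0, 1): in q0 (01 not seen yet and the last symbol was not 0), after reading 1 we have: 01 not seen yet and the last symbol was not 0 → q0
  δ(q1, 1): in q1 (01 not seen yet and the last symbol was 0), after reading 1 we have: the substring 01 has already been seen → q2

Final answer: δ(q0, 1) = q0; δ(q1, 1) = q2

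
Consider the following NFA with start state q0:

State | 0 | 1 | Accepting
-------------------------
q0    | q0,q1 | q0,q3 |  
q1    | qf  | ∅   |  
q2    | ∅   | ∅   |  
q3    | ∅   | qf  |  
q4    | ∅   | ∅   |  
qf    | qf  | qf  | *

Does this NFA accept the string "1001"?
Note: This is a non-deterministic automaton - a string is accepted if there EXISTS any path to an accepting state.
Track the set of states the NFA could be in: start {q0}
Read '1': {q0} → {q0, q3}
Read '0': {q0, q3} → {q0, q1}
Read '0': {q0, q1} → {q0, q1, qf}
Read '1': {q0, q1, qf} → {q0, q3, qf}
Final set {q0, q3, qf} contains accepting state(s) {qf} → accepted.

Final answer: Yes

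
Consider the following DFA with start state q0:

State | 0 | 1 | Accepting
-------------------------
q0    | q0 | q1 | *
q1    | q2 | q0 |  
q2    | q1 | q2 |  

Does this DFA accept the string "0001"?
Start in q0.
Read '0': q0 → q0
Read '0': q0 → q0
Read '0': q0 → q0
Read '1': q0 → q1
Final state q1 is not accepting, so the string is rejected.

Final answer: No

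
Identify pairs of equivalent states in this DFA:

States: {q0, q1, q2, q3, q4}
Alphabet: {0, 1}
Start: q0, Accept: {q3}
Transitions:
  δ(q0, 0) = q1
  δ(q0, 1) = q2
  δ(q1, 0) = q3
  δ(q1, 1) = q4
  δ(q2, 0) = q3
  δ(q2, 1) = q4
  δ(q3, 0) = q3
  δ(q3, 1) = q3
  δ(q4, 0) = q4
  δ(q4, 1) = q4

Using the table-filling algorithm:
Round 0 – mark pairs where exactly one state is accepting: (q0,q3), (q1,q3), (q2,q3), (q3,q4)
Round 1 – newly marked: (q0,q1) [on 0: q1 vs q3, already marked]; (q0,q2) [on 0: q1 vs q3, already marked]; (q1,q4) [on 0: q3 vs q4, already marked]; (q2,q4) [on 0: q3 vs q4, already marked]
Round 2 – newly marked: (q0,q4) [on 0: q1 vs q4, already marked]
No further pairs can be marked.
(q1, q2) unmarked: δ(q1,0)=q3, δ(q2,0)=q3; δ(q1,1)=q4, δ(q2,1)=q4 → equivalent
Equivalent pairs: (q1, q2)

Final answer: Equivalent pairs: (q1, q2)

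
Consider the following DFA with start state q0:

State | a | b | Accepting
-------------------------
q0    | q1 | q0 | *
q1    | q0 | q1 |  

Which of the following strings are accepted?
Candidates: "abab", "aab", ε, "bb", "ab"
"abab": q0 → q1 → q1 → q0 → q0; q0 is accepting → accepted
"aab": q0 → q1 → q0 → q0; q0 is accepting → accepted
ε: q0; q0 is accepting → accepted
"bb": q0 → q0 → q0; q0 is accepting → accepted
"ab": q0 → q1 → q1; q1 is not accepting → rejected

Final answer: "abab", "aab", ε, "bb"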